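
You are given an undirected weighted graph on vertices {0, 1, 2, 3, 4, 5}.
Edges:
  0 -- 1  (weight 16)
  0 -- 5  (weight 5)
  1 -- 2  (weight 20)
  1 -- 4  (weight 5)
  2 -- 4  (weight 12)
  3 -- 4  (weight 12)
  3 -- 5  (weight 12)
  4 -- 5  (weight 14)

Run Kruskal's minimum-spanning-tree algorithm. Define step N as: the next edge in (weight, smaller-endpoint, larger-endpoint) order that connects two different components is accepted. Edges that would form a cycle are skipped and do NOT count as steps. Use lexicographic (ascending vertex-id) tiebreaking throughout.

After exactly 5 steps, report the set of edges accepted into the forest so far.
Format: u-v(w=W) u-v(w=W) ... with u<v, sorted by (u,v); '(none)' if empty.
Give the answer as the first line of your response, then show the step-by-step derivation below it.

0-5(w=5) 1-4(w=5) 2-4(w=12) 3-4(w=12) 3-5(w=12)

step 1: add edge 0-5 (w=5); MST = {0-5(w=5)}
step 2: add edge 1-4 (w=5); MST = {0-5(w=5) 1-4(w=5)}
step 3: add edge 2-4 (w=12); MST = {0-5(w=5) 1-4(w=5) 2-4(w=12)}
step 4: add edge 3-4 (w=12); MST = {0-5(w=5) 1-4(w=5) 2-4(w=12) 3-4(w=12)}
step 5: add edge 3-5 (w=12); MST = {0-5(w=5) 1-4(w=5) 2-4(w=12) 3-4(w=12) 3-5(w=12)}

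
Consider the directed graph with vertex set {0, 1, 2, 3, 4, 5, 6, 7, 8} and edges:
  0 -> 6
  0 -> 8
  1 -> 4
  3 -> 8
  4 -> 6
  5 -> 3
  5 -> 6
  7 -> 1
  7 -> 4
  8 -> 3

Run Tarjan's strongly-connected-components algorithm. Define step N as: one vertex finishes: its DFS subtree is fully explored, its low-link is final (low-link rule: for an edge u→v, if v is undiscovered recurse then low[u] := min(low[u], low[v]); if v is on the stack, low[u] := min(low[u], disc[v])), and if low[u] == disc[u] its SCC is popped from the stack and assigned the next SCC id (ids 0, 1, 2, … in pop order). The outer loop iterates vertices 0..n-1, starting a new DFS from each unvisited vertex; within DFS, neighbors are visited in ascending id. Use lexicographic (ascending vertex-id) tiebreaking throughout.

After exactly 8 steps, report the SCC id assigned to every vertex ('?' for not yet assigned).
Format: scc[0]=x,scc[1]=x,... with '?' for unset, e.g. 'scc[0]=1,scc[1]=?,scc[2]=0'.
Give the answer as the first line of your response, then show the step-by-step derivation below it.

scc[0]=2,scc[1]=4,scc[2]=5,scc[3]=1,scc[4]=3,scc[5]=6,scc[6]=0,scc[7]=?,scc[8]=1

step 1: low=(low[0]=0,low[1]=?,low[2]=?,low[3]=?,low[4]=?,low[5]=?,low[6]=1,low[7]=?,low[8]=?); scc=(scc[0]=?,scc[1]=?,scc[2]=?,scc[3]=?,scc[4]=?,scc[5]=?,scc[6]=0,scc[7]=?,scc[8]=?)
step 2: low=(low[0]=0,low[1]=?,low[2]=?,low[3]=2,low[4]=?,low[5]=?,low[6]=1,low[7]=?,low[8]=2); scc=(scc[0]=?,scc[1]=?,scc[2]=?,scc[3]=?,scc[4]=?,scc[5]=?,scc[6]=0,scc[7]=?,scc[8]=?)
step 3: low=(low[0]=0,low[1]=?,low[2]=?,low[3]=2,low[4]=?,low[5]=?,low[6]=1,low[7]=?,low[8]=2); scc=(scc[0]=?,scc[1]=?,scc[2]=?,scc[3]=1,scc[4]=?,scc[5]=?,scc[6]=0,scc[7]=?,scc[8]=1)
step 4: low=(low[0]=0,low[1]=?,low[2]=?,low[3]=2,low[4]=?,low[5]=?,low[6]=1,low[7]=?,low[8]=2); scc=(scc[0]=2,scc[1]=?,scc[2]=?,scc[3]=1,scc[4]=?,scc[5]=?,scc[6]=0,scc[7]=?,scc[8]=1)
step 5: low=(low[0]=0,low[1]=4,low[2]=?,low[3]=2,low[4]=5,low[5]=?,low[6]=1,low[7]=?,low[8]=2); scc=(scc[0]=2,scc[1]=?,scc[2]=?,scc[3]=1,scc[4]=3,scc[5]=?,scc[6]=0,scc[7]=?,scc[8]=1)
step 6: low=(low[0]=0,low[1]=4,low[2]=?,low[3]=2,low[4]=5,low[5]=?,low[6]=1,low[7]=?,low[8]=2); scc=(scc[0]=2,scc[1]=4,scc[2]=?,scc[3]=1,scc[4]=3,scc[5]=?,scc[6]=0,scc[7]=?,scc[8]=1)
step 7: low=(low[0]=0,low[1]=4,low[2]=6,low[3]=2,low[4]=5,low[5]=?,low[6]=1,low[7]=?,low[8]=2); scc=(scc[0]=2,scc[1]=4,scc[2]=5,scc[3]=1,scc[4]=3,scc[5]=?,scc[6]=0,scc[7]=?,scc[8]=1)
step 8: low=(low[0]=0,low[1]=4,low[2]=6,low[3]=2,low[4]=5,low[5]=7,low[6]=1,low[7]=?,low[8]=2); scc=(scc[0]=2,scc[1]=4,scc[2]=5,scc[3]=1,scc[4]=3,scc[5]=6,scc[6]=0,scc[7]=?,scc[8]=1)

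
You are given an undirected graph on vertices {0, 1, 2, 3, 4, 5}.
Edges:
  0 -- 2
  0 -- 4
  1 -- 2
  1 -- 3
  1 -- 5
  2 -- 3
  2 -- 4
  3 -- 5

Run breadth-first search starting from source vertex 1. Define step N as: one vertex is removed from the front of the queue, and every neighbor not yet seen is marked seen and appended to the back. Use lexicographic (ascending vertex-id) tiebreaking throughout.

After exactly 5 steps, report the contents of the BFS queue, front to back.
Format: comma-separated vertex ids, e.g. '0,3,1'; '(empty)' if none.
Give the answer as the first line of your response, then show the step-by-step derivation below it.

4

step 1: dequeue 1; queue=[2,3,5]; order=1
step 2: dequeue 2; queue=[3,5,0,4]; order=1,2
step 3: dequeue 3; queue=[5,0,4]; order=1,2,3
step 4: dequeue 5; queue=[0,4]; order=1,2,3,5
step 5: dequeue 0; queue=[4]; order=1,2,3,5,0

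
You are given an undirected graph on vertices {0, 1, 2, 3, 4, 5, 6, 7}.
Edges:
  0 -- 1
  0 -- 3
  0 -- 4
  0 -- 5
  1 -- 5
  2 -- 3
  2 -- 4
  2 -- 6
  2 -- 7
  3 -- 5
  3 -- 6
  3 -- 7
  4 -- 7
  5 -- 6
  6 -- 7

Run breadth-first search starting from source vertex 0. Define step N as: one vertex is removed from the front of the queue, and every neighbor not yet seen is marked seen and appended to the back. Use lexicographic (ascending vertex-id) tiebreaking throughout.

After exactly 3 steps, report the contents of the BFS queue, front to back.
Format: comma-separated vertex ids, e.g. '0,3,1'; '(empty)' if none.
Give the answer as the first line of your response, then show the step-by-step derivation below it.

4,5,2,6,7

step 1: dequeue 0; queue=[1,3,4,5]; order=0
step 2: dequeue 1; queue=[3,4,5]; order=0,1
step 3: dequeue 3; queue=[4,5,2,6,7]; order=0,1,3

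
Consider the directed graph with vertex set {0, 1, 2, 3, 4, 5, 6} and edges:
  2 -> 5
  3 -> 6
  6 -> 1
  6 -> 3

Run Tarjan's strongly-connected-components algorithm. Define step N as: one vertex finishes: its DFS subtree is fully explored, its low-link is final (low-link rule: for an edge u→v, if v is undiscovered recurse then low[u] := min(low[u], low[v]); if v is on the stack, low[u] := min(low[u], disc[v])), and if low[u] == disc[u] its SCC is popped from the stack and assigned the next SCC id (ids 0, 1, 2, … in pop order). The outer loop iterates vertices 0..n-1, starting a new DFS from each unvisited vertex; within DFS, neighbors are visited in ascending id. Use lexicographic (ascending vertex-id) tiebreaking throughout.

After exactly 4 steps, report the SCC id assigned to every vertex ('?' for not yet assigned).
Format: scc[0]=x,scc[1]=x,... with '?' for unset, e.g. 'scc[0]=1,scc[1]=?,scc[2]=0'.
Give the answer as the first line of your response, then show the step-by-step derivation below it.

scc[0]=0,scc[1]=1,scc[2]=3,scc[3]=?,scc[4]=?,scc[5]=2,scc[6]=?

step 1: low=(low[0]=0,low[1]=?,low[2]=?,low[3]=?,low[4]=?,low[5]=?,low[6]=?); scc=(scc[0]=0,scc[1]=?,scc[2]=?,scc[3]=?,scc[4]=?,scc[5]=?,scc[6]=?)
step 2: low=(low[0]=0,low[1]=1,low[2]=?,low[3]=?,low[4]=?,low[5]=?,low[6]=?); scc=(scc[0]=0,scc[1]=1,scc[2]=?,scc[3]=?,scc[4]=?,scc[5]=?,scc[6]=?)
step 3: low=(low[0]=0,low[1]=1,low[2]=2,low[3]=?,low[4]=?,low[5]=3,low[6]=?); scc=(scc[0]=0,scc[1]=1,scc[2]=?,scc[3]=?,scc[4]=?,scc[5]=2,scc[6]=?)
step 4: low=(low[0]=0,low[1]=1,low[2]=2,low[3]=?,low[4]=?,low[5]=3,low[6]=?); scc=(scc[0]=0,scc[1]=1,scc[2]=3,scc[3]=?,scc[4]=?,scc[5]=2,scc[6]=?)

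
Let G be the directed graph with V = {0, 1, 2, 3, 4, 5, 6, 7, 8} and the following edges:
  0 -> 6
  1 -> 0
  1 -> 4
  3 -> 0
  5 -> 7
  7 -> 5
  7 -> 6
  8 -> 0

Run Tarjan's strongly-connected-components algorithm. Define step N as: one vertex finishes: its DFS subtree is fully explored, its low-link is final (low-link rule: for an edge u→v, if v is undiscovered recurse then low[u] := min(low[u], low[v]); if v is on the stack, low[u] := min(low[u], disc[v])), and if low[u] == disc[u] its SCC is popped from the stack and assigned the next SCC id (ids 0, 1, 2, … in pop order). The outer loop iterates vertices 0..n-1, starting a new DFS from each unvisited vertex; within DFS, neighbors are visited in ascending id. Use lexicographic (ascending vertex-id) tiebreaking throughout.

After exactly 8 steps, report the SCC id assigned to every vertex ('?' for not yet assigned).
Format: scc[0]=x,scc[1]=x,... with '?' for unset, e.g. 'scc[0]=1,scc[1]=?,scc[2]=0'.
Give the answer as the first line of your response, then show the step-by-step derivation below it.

scc[0]=1,scc[1]=3,scc[2]=4,scc[3]=5,scc[4]=2,scc[5]=6,scc[6]=0,scc[7]=6,scc[8]=?

step 1: low=(low[0]=0,low[1]=?,low[2]=?,low[3]=?,low[4]=?,low[5]=?,low[6]=1,low[7]=?,low[8]=?); scc=(scc[0]=?,scc[1]=?,scc[2]=?,scc[3]=?,scc[4]=?,scc[5]=?,scc[6]=0,scc[7]=?,scc[8]=?)
step 2: low=(low[0]=0,low[1]=?,low[2]=?,low[3]=?,low[4]=?,low[5]=?,low[6]=1,low[7]=?,low[8]=?); scc=(scc[0]=1,scc[1]=?,scc[2]=?,scc[3]=?,scc[4]=?,scc[5]=?,scc[6]=0,scc[7]=?,scc[8]=?)
step 3: low=(low[0]=0,low[1]=2,low[2]=?,low[3]=?,low[4]=3,low[5]=?,low[6]=1,low[7]=?,low[8]=?); scc=(scc[0]=1,scc[1]=?,scc[2]=?,scc[3]=?,scc[4]=2,scc[5]=?,scc[6]=0,scc[7]=?,scc[8]=?)
step 4: low=(low[0]=0,low[1]=2,low[2]=?,low[3]=?,low[4]=3,low[5]=?,low[6]=1,low[7]=?,low[8]=?); scc=(scc[0]=1,scc[1]=3,scc[2]=?,scc[3]=?,scc[4]=2,scc[5]=?,scc[6]=0,scc[7]=?,scc[8]=?)
step 5: low=(low[0]=0,low[1]=2,low[2]=4,low[3]=?,low[4]=3,low[5]=?,low[6]=1,low[7]=?,low[8]=?); scc=(scc[0]=1,scc[1]=3,scc[2]=4,scc[3]=?,scc[4]=2,scc[5]=?,scc[6]=0,scc[7]=?,scc[8]=?)
step 6: low=(low[0]=0,low[1]=2,low[2]=4,low[3]=5,low[4]=3,low[5]=?,low[6]=1,low[7]=?,low[8]=?); scc=(scc[0]=1,scc[1]=3,scc[2]=4,scc[3]=5,scc[4]=2,scc[5]=?,scc[6]=0,scc[7]=?,scc[8]=?)
step 7: low=(low[0]=0,low[1]=2,low[2]=4,low[3]=5,low[4]=3,low[5]=6,low[6]=1,low[7]=6,low[8]=?); scc=(scc[0]=1,scc[1]=3,scc[2]=4,scc[3]=5,scc[4]=2,scc[5]=?,scc[6]=0,scc[7]=?,scc[8]=?)
step 8: low=(low[0]=0,low[1]=2,low[2]=4,low[3]=5,low[4]=3,low[5]=6,low[6]=1,low[7]=6,low[8]=?); scc=(scc[0]=1,scc[1]=3,scc[2]=4,scc[3]=5,scc[4]=2,scc[5]=6,scc[6]=0,scc[7]=6,scc[8]=?)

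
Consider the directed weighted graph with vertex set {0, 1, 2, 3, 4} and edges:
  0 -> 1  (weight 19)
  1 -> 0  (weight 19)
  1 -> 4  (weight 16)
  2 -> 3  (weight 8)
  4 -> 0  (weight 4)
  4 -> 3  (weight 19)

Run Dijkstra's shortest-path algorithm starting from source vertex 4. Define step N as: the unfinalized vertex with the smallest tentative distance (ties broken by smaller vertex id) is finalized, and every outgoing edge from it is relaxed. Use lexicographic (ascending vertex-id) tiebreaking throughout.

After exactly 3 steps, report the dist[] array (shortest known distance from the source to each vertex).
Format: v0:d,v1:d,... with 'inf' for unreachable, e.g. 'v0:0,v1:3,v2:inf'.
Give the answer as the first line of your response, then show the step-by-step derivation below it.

v0:4,v1:23,v2:inf,v3:19,v4:0

step 1: dist = v0:4,v1:inf,v2:inf,v3:19,v4:0
step 2: dist = v0:4,v1:23,v2:inf,v3:19,v4:0
step 3: dist = v0:4,v1:23,v2:inf,v3:19,v4:0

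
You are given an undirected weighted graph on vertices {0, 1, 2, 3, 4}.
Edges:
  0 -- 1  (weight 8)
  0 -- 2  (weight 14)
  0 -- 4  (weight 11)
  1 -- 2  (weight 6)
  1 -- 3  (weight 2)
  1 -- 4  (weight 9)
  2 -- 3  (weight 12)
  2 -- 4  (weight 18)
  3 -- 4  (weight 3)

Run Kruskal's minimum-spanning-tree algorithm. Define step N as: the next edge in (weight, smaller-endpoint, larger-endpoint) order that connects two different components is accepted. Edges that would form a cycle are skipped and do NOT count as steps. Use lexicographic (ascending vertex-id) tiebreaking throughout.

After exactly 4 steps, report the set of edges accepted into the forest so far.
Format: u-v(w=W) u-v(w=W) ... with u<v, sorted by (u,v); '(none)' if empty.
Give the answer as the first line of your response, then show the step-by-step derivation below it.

0-1(w=8) 1-2(w=6) 1-3(w=2) 3-4(w=3)

step 1: add edge 1-3 (w=2); MST = {1-3(w=2)}
step 2: add edge 3-4 (w=3); MST = {1-3(w=2) 3-4(w=3)}
step 3: add edge 1-2 (w=6); MST = {1-2(w=6) 1-3(w=2) 3-4(w=3)}
step 4: add edge 0-1 (w=8); MST = {0-1(w=8) 1-2(w=6) 1-3(w=2) 3-4(w=3)}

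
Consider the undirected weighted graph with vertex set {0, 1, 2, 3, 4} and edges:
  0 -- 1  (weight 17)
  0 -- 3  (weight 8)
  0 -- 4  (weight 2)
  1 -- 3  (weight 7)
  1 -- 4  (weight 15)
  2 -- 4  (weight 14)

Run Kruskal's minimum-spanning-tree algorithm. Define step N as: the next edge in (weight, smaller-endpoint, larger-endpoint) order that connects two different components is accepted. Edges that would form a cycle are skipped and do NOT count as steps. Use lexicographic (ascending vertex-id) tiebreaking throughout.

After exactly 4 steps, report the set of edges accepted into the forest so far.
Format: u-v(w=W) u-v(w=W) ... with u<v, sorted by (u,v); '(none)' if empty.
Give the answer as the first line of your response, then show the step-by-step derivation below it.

0-3(w=8) 0-4(w=2) 1-3(w=7) 2-4(w=14)

step 1: add edge 0-4 (w=2); MST = {0-4(w=2)}
step 2: add edge 1-3 (w=7); MST = {0-4(w=2) 1-3(w=7)}
step 3: add edge 0-3 (w=8); MST = {0-3(w=8) 0-4(w=2) 1-3(w=7)}
step 4: add edge 2-4 (w=14); MST = {0-3(w=8) 0-4(w=2) 1-3(w=7) 2-4(w=14)}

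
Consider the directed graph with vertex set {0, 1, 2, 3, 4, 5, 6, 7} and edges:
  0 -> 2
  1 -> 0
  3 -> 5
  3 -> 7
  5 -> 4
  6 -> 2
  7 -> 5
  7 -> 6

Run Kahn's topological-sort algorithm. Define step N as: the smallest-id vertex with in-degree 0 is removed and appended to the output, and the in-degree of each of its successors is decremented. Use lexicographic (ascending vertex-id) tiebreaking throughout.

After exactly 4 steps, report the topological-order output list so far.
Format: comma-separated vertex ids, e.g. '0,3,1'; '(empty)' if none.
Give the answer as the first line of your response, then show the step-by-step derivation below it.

1,0,3,7

step 1: output 1; order=[1]; indeg=(0,0,2,0,1,2,1,1)
step 2: output 0; order=[1,0]; indeg=(0,0,1,0,1,2,1,1)
step 3: output 3; order=[1,0,3]; indeg=(0,0,1,0,1,1,1,0)
step 4: output 7; order=[1,0,3,7]; indeg=(0,0,1,0,1,0,0,0)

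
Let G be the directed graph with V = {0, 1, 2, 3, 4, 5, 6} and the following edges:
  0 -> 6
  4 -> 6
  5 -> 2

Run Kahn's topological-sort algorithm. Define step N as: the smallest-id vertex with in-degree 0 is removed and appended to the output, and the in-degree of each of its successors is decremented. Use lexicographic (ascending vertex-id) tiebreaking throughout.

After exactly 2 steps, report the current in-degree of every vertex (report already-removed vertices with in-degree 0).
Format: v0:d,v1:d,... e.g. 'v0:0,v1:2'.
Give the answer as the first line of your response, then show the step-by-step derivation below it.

v0:0,v1:0,v2:1,v3:0,v4:0,v5:0,v6:1

step 1: output 0; order=[0]; indeg=(0,0,1,0,0,0,1)
step 2: output 1; order=[0,1]; indeg=(0,0,1,0,0,0,1)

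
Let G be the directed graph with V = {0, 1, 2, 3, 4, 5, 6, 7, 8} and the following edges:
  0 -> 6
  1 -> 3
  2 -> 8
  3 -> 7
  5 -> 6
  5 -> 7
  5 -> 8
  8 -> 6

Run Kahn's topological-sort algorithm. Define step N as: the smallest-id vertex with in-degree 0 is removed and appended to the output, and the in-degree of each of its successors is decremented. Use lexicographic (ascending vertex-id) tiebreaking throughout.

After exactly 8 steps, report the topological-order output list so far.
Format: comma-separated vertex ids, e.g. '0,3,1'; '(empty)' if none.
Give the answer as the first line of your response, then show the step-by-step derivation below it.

0,1,2,3,4,5,7,8

step 1: output 0; order=[0]; indeg=(0,0,0,1,0,0,2,2,2)
step 2: output 1; order=[0,1]; indeg=(0,0,0,0,0,0,2,2,2)
step 3: output 2; order=[0,1,2]; indeg=(0,0,0,0,0,0,2,2,1)
step 4: output 3; order=[0,1,2,3]; indeg=(0,0,0,0,0,0,2,1,1)
step 5: output 4; order=[0,1,2,3,4]; indeg=(0,0,0,0,0,0,2,1,1)
step 6: output 5; order=[0,1,2,3,4,5]; indeg=(0,0,0,0,0,0,1,0,0)
step 7: output 7; order=[0,1,2,3,4,5,7]; indeg=(0,0,0,0,0,0,1,0,0)
step 8: output 8; order=[0,1,2,3,4,5,7,8]; indeg=(0,0,0,0,0,0,0,0,0)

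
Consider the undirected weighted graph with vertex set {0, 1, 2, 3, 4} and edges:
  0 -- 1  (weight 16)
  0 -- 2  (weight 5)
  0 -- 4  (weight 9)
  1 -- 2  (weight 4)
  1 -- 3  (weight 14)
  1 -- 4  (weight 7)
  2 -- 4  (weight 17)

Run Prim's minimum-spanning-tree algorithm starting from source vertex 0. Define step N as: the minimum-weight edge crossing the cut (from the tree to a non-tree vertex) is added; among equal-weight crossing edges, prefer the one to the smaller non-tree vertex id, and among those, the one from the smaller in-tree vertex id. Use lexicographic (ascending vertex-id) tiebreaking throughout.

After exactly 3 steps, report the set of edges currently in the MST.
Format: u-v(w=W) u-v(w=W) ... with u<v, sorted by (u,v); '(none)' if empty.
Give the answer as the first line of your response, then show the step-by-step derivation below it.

0-2(w=5) 1-2(w=4) 1-4(w=7)

step 1: add edge 0-2 (w=5); MST = {0-2(w=5)}
step 2: add edge 1-2 (w=4); MST = {0-2(w=5) 1-2(w=4)}
step 3: add edge 1-4 (w=7); MST = {0-2(w=5) 1-2(w=4) 1-4(w=7)}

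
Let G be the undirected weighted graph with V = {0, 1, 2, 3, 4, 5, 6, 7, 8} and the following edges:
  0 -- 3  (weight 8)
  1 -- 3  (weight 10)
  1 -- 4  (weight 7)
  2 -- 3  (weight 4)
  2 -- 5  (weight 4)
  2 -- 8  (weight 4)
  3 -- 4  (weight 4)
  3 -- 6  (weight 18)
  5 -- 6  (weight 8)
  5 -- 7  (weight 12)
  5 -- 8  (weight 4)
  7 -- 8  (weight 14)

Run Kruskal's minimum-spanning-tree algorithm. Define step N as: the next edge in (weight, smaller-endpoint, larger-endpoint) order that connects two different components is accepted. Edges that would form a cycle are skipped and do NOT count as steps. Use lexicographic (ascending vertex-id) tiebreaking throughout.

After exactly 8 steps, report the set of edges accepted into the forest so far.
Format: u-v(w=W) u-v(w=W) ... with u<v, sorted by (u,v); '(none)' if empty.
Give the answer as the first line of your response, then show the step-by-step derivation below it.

0-3(w=8) 1-4(w=7) 2-3(w=4) 2-5(w=4) 2-8(w=4) 3-4(w=4) 5-6(w=8) 5-7(w=12)

step 1: add edge 2-3 (w=4); MST = {2-3(w=4)}
step 2: add edge 2-5 (w=4); MST = {2-3(w=4) 2-5(w=4)}
step 3: add edge 2-8 (w=4); MST = {2-3(w=4) 2-5(w=4) 2-8(w=4)}
step 4: add edge 3-4 (w=4); MST = {2-3(w=4) 2-5(w=4) 2-8(w=4) 3-4(w=4)}
step 5: add edge 1-4 (w=7); MST = {1-4(w=7) 2-3(w=4) 2-5(w=4) 2-8(w=4) 3-4(w=4)}
step 6: add edge 0-3 (w=8); MST = {0-3(w=8) 1-4(w=7) 2-3(w=4) 2-5(w=4) 2-8(w=4) 3-4(w=4)}
step 7: add edge 5-6 (w=8); MST = {0-3(w=8) 1-4(w=7) 2-3(w=4) 2-5(w=4) 2-8(w=4) 3-4(w=4) 5-6(w=8)}
step 8: add edge 5-7 (w=12); MST = {0-3(w=8) 1-4(w=7) 2-3(w=4) 2-5(w=4) 2-8(w=4) 3-4(w=4) 5-6(w=8) 5-7(w=12)}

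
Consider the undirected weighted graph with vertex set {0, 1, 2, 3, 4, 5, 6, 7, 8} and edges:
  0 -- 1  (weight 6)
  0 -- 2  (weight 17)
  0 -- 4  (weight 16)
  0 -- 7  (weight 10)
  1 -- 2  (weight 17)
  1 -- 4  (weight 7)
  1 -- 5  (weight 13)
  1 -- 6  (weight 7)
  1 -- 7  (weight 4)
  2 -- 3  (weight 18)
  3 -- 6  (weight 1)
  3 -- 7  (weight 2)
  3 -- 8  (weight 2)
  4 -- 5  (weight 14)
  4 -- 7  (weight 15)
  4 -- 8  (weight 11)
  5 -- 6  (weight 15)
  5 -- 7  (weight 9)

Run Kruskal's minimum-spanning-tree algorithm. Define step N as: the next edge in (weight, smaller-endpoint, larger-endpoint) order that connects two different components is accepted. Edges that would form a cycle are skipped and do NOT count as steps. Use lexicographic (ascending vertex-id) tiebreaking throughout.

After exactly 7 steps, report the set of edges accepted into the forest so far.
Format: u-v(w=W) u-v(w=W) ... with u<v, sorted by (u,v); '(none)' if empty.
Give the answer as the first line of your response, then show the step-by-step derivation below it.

0-1(w=6) 1-4(w=7) 1-7(w=4) 3-6(w=1) 3-7(w=2) 3-8(w=2) 5-7(w=9)

step 1: add edge 3-6 (w=1); MST = {3-6(w=1)}
step 2: add edge 3-7 (w=2); MST = {3-6(w=1) 3-7(w=2)}
step 3: add edge 3-8 (w=2); MST = {3-6(w=1) 3-7(w=2) 3-8(w=2)}
step 4: add edge 1-7 (w=4); MST = {1-7(w=4) 3-6(w=1) 3-7(w=2) 3-8(w=2)}
step 5: add edge 0-1 (w=6); MST = {0-1(w=6) 1-7(w=4) 3-6(w=1) 3-7(w=2) 3-8(w=2)}
step 6: add edge 1-4 (w=7); MST = {0-1(w=6) 1-4(w=7) 1-7(w=4) 3-6(w=1) 3-7(w=2) 3-8(w=2)}
step 7: add edge 5-7 (w=9); MST = {0-1(w=6) 1-4(w=7) 1-7(w=4) 3-6(w=1) 3-7(w=2) 3-8(w=2) 5-7(w=9)}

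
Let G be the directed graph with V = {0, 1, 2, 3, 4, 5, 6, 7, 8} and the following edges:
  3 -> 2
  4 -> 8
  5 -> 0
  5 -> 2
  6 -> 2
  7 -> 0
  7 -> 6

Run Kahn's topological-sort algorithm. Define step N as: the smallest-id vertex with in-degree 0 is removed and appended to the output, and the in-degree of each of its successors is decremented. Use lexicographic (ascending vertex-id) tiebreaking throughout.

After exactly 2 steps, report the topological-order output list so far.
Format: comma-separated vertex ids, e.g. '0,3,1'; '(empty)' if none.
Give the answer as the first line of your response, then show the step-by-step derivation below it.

1,3

step 1: output 1; order=[1]; indeg=(2,0,3,0,0,0,1,0,1)
step 2: output 3; order=[1,3]; indeg=(2,0,2,0,0,0,1,0,1)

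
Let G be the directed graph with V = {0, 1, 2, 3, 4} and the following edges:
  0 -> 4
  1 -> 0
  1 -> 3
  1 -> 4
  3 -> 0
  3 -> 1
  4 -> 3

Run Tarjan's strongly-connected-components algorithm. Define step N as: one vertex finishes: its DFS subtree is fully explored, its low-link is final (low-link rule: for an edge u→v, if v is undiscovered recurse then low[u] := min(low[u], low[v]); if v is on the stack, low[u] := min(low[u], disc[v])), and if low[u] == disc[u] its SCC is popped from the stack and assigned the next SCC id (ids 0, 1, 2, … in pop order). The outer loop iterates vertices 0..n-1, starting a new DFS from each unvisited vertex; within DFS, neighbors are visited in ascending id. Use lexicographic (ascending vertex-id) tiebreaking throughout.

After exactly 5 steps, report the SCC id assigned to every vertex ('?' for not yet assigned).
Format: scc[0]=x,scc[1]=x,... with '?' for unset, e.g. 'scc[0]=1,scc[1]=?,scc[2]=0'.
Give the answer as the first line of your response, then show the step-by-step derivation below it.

scc[0]=0,scc[1]=0,scc[2]=1,scc[3]=0,scc[4]=0

step 1: low=(low[0]=0,low[1]=0,low[2]=?,low[3]=0,low[4]=1); scc=(scc[0]=?,scc[1]=?,scc[2]=?,scc[3]=?,scc[4]=?)
step 2: low=(low[0]=0,low[1]=0,low[2]=?,low[3]=0,low[4]=1); scc=(scc[0]=?,scc[1]=?,scc[2]=?,scc[3]=?,scc[4]=?)
step 3: low=(low[0]=0,low[1]=0,low[2]=?,low[3]=0,low[4]=0); scc=(scc[0]=?,scc[1]=?,scc[2]=?,scc[3]=?,scc[4]=?)
step 4: low=(low[0]=0,low[1]=0,low[2]=?,low[3]=0,low[4]=0); scc=(scc[0]=0,scc[1]=0,scc[2]=?,scc[3]=0,scc[4]=0)
step 5: low=(low[0]=0,low[1]=0,low[2]=4,low[3]=0,low[4]=0); scc=(scc[0]=0,scc[1]=0,scc[2]=1,scc[3]=0,scc[4]=0)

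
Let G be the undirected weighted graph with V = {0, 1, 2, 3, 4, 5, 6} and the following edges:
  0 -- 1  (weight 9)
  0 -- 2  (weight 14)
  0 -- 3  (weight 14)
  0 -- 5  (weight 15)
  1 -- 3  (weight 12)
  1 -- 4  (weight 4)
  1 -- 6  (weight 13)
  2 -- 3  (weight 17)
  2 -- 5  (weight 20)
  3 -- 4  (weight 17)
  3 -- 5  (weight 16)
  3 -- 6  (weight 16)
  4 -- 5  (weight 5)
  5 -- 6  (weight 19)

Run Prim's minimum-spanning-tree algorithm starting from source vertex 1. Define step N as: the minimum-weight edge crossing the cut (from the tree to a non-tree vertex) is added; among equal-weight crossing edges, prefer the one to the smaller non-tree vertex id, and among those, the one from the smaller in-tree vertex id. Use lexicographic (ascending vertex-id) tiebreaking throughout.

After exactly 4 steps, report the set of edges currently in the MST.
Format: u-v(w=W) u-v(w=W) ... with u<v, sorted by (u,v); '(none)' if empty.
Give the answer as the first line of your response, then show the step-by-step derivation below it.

0-1(w=9) 1-3(w=12) 1-4(w=4) 4-5(w=5)

step 1: add edge 1-4 (w=4); MST = {1-4(w=4)}
step 2: add edge 4-5 (w=5); MST = {1-4(w=4) 4-5(w=5)}
step 3: add edge 0-1 (w=9); MST = {0-1(w=9) 1-4(w=4) 4-5(w=5)}
step 4: add edge 1-3 (w=12); MST = {0-1(w=9) 1-3(w=12) 1-4(w=4) 4-5(w=5)}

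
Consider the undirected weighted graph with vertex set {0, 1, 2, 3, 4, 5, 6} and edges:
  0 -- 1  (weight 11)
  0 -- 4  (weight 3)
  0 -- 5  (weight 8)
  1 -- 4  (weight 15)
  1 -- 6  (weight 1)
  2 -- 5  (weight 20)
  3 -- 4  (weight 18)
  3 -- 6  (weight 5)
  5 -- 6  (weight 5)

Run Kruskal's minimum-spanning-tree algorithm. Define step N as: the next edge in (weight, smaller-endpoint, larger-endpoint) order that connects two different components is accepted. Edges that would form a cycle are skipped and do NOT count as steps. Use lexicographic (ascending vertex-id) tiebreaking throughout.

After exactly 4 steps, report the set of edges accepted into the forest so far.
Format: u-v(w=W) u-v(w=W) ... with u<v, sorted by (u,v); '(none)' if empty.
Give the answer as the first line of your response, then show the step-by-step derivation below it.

0-4(w=3) 1-6(w=1) 3-6(w=5) 5-6(w=5)

step 1: add edge 1-6 (w=1); MST = {1-6(w=1)}
step 2: add edge 0-4 (w=3); MST = {0-4(w=3) 1-6(w=1)}
step 3: add edge 3-6 (w=5); MST = {0-4(w=3) 1-6(w=1) 3-6(w=5)}
step 4: add edge 5-6 (w=5); MST = {0-4(w=3) 1-6(w=1) 3-6(w=5) 5-6(w=5)}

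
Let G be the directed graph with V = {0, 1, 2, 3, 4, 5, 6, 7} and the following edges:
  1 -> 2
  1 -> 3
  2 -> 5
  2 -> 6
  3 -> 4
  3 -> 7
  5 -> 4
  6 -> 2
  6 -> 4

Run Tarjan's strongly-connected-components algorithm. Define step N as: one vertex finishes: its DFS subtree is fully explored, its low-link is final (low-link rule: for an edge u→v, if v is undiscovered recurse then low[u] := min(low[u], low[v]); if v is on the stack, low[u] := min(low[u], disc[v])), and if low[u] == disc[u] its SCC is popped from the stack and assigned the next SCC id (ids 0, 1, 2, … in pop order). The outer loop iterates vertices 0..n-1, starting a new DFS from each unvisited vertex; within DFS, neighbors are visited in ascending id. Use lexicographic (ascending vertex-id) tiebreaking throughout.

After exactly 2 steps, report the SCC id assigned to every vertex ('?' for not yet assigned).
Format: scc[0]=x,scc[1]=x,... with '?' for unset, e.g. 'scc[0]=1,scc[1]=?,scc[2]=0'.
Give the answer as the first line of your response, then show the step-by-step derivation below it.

scc[0]=0,scc[1]=?,scc[2]=?,scc[3]=?,scc[4]=1,scc[5]=?,scc[6]=?,scc[7]=?

step 1: low=(low[0]=0,low[1]=?,low[2]=?,low[3]=?,low[4]=?,low[5]=?,low[6]=?,low[7]=?); scc=(scc[0]=0,scc[1]=?,scc[2]=?,scc[3]=?,scc[4]=?,scc[5]=?,scc[6]=?,scc[7]=?)
step 2: low=(low[0]=0,low[1]=1,low[2]=2,low[3]=?,low[4]=4,low[5]=3,low[6]=?,low[7]=?); scc=(scc[0]=0,scc[1]=?,scc[2]=?,scc[3]=?,scc[4]=1,scc[5]=?,scc[6]=?,scc[7]=?)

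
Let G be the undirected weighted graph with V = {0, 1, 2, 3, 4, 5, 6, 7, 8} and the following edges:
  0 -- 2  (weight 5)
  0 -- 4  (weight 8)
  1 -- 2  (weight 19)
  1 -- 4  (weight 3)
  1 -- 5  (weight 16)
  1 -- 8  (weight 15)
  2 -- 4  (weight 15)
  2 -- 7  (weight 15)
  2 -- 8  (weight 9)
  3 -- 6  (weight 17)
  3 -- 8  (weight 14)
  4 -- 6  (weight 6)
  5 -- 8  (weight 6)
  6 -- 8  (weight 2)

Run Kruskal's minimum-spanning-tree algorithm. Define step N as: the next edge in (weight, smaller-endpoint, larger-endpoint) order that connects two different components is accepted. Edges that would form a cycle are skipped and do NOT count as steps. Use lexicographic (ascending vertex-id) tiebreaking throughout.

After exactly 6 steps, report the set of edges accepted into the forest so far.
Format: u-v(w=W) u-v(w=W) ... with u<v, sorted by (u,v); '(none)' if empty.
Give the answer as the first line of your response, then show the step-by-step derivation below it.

0-2(w=5) 0-4(w=8) 1-4(w=3) 4-6(w=6) 5-8(w=6) 6-8(w=2)

step 1: add edge 6-8 (w=2); MST = {6-8(w=2)}
step 2: add edge 1-4 (w=3); MST = {1-4(w=3) 6-8(w=2)}
step 3: add edge 0-2 (w=5); MST = {0-2(w=5) 1-4(w=3) 6-8(w=2)}
step 4: add edge 4-6 (w=6); MST = {0-2(w=5) 1-4(w=3) 4-6(w=6) 6-8(w=2)}
step 5: add edge 5-8 (w=6); MST = {0-2(w=5) 1-4(w=3) 4-6(w=6) 5-8(w=6) 6-8(w=2)}
step 6: add edge 0-4 (w=8); MST = {0-2(w=5) 0-4(w=8) 1-4(w=3) 4-6(w=6) 5-8(w=6) 6-8(w=2)}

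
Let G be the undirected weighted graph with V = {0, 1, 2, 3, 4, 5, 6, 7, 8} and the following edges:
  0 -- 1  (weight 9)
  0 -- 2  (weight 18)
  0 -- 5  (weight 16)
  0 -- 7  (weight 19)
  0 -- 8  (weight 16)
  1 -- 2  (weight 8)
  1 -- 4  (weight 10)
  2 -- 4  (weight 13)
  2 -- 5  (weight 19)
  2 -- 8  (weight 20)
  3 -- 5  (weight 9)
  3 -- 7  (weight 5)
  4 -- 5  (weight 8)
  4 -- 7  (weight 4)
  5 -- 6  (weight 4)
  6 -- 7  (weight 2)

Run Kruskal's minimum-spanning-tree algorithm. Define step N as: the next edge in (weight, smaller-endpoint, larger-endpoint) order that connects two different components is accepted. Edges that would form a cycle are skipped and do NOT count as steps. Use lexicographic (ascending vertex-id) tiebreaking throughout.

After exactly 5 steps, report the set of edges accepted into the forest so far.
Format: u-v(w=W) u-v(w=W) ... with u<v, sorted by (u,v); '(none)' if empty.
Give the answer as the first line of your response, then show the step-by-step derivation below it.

1-2(w=8) 3-7(w=5) 4-7(w=4) 5-6(w=4) 6-7(w=2)

step 1: add edge 6-7 (w=2); MST = {6-7(w=2)}
step 2: add edge 4-7 (w=4); MST = {4-7(w=4) 6-7(w=2)}
step 3: add edge 5-6 (w=4); MST = {4-7(w=4) 5-6(w=4) 6-7(w=2)}
step 4: add edge 3-7 (w=5); MST = {3-7(w=5) 4-7(w=4) 5-6(w=4) 6-7(w=2)}
step 5: add edge 1-2 (w=8); MST = {1-2(w=8) 3-7(w=5) 4-7(w=4) 5-6(w=4) 6-7(w=2)}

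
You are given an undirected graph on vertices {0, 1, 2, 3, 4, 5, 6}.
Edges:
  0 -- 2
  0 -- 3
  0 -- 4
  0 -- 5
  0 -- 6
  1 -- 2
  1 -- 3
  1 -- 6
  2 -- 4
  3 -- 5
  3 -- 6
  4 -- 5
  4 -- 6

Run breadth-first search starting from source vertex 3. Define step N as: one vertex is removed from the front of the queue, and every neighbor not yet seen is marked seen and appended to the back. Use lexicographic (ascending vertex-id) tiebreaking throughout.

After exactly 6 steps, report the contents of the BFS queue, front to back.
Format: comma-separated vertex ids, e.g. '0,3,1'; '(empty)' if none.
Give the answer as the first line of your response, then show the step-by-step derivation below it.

4

step 1: dequeue 3; queue=[0,1,5,6]; order=3
step 2: dequeue 0; queue=[1,5,6,2,4]; order=3,0
step 3: dequeue 1; queue=[5,6,2,4]; order=3,0,1
step 4: dequeue 5; queue=[6,2,4]; order=3,0,1,5
step 5: dequeue 6; queue=[2,4]; order=3,0,1,5,6
step 6: dequeue 2; queue=[4]; order=3,0,1,5,6,2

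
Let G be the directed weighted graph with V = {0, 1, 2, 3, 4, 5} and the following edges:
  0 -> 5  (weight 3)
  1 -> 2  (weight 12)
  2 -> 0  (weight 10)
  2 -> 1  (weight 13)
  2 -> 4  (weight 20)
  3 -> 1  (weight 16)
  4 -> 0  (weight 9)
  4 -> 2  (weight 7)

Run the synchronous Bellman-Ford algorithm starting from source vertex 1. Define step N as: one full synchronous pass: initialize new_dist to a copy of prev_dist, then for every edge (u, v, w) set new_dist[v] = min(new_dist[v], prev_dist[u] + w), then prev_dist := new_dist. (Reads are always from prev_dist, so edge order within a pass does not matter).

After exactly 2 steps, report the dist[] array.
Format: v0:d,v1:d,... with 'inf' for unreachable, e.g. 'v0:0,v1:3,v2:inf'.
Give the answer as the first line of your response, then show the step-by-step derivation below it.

v0:22,v1:0,v2:12,v3:inf,v4:32,v5:inf

step 1: dist = v0:inf,v1:0,v2:12,v3:inf,v4:inf,v5:inf
step 2: dist = v0:22,v1:0,v2:12,v3:inf,v4:32,v5:inf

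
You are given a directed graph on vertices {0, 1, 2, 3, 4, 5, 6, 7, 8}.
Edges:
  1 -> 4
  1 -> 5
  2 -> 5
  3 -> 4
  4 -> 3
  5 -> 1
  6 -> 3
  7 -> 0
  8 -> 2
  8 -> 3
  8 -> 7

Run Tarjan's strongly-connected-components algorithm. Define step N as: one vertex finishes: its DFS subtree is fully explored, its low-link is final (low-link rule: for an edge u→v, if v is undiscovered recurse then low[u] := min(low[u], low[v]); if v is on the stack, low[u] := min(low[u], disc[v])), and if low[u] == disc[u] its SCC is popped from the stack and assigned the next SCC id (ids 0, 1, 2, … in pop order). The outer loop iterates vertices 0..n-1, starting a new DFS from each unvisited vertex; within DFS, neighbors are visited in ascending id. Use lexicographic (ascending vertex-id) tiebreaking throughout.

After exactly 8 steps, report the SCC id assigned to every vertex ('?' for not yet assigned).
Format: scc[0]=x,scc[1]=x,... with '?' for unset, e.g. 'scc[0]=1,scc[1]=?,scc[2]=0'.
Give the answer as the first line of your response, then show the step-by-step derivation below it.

scc[0]=0,scc[1]=2,scc[2]=3,scc[3]=1,scc[4]=1,scc[5]=2,scc[6]=4,scc[7]=5,scc[8]=?

step 1: low=(low[0]=0,low[1]=?,low[2]=?,low[3]=?,low[4]=?,low[5]=?,low[6]=?,low[7]=?,low[8]=?); scc=(scc[0]=0,scc[1]=?,scc[2]=?,scc[3]=?,scc[4]=?,scc[5]=?,scc[6]=?,scc[7]=?,scc[8]=?)
step 2: low=(low[0]=0,low[1]=1,low[2]=?,low[3]=2,low[4]=2,low[5]=?,low[6]=?,low[7]=?,low[8]=?); scc=(scc[0]=0,scc[1]=?,scc[2]=?,scc[3]=?,scc[4]=?,scc[5]=?,scc[6]=?,scc[7]=?,scc[8]=?)
step 3: low=(low[0]=0,low[1]=1,low[2]=?,low[3]=2,low[4]=2,low[5]=?,low[6]=?,low[7]=?,low[8]=?); scc=(scc[0]=0,scc[1]=?,scc[2]=?,scc[3]=1,scc[4]=1,scc[5]=?,scc[6]=?,scc[7]=?,scc[8]=?)
step 4: low=(low[0]=0,low[1]=1,low[2]=?,low[3]=2,low[4]=2,low[5]=1,low[6]=?,low[7]=?,low[8]=?); scc=(scc[0]=0,scc[1]=?,scc[2]=?,scc[3]=1,scc[4]=1,scc[5]=?,scc[6]=?,scc[7]=?,scc[8]=?)
step 5: low=(low[0]=0,low[1]=1,low[2]=?,low[3]=2,low[4]=2,low[5]=1,low[6]=?,low[7]=?,low[8]=?); scc=(scc[0]=0,scc[1]=2,scc[2]=?,scc[3]=1,scc[4]=1,scc[5]=2,scc[6]=?,scc[7]=?,scc[8]=?)
step 6: low=(low[0]=0,low[1]=1,low[2]=5,low[3]=2,low[4]=2,low[5]=1,low[6]=?,low[7]=?,low[8]=?); scc=(scc[0]=0,scc[1]=2,scc[2]=3,scc[3]=1,scc[4]=1,scc[5]=2,scc[6]=?,scc[7]=?,scc[8]=?)
step 7: low=(low[0]=0,low[1]=1,low[2]=5,low[3]=2,low[4]=2,low[5]=1,low[6]=6,low[7]=?,low[8]=?); scc=(scc[0]=0,scc[1]=2,scc[2]=3,scc[3]=1,scc[4]=1,scc[5]=2,scc[6]=4,scc[7]=?,scc[8]=?)
step 8: low=(low[0]=0,low[1]=1,low[2]=5,low[3]=2,low[4]=2,low[5]=1,low[6]=6,low[7]=7,low[8]=?); scc=(scc[0]=0,scc[1]=2,scc[2]=3,scc[3]=1,scc[4]=1,scc[5]=2,scc[6]=4,scc[7]=5,scc[8]=?)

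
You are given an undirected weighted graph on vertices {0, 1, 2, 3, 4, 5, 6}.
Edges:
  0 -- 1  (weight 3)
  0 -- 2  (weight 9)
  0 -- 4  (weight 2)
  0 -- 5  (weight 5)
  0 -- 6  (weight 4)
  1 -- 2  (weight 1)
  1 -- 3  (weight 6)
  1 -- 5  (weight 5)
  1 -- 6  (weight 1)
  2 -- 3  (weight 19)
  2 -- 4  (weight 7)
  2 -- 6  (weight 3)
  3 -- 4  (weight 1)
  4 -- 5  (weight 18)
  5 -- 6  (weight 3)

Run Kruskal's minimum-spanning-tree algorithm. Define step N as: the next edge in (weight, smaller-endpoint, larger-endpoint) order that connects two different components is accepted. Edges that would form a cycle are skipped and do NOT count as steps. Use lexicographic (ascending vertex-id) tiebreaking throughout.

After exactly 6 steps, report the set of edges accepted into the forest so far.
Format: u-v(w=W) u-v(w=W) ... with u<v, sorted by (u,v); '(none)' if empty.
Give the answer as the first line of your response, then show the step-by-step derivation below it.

0-1(w=3) 0-4(w=2) 1-2(w=1) 1-6(w=1) 3-4(w=1) 5-6(w=3)

step 1: add edge 1-2 (w=1); MST = {1-2(w=1)}
step 2: add edge 1-6 (w=1); MST = {1-2(w=1) 1-6(w=1)}
step 3: add edge 3-4 (w=1); MST = {1-2(w=1) 1-6(w=1) 3-4(w=1)}
step 4: add edge 0-4 (w=2); MST = {0-4(w=2) 1-2(w=1) 1-6(w=1) 3-4(w=1)}
step 5: add edge 0-1 (w=3); MST = {0-1(w=3) 0-4(w=2) 1-2(w=1) 1-6(w=1) 3-4(w=1)}
step 6: add edge 5-6 (w=3); MST = {0-1(w=3) 0-4(w=2) 1-2(w=1) 1-6(w=1) 3-4(w=1) 5-6(w=3)}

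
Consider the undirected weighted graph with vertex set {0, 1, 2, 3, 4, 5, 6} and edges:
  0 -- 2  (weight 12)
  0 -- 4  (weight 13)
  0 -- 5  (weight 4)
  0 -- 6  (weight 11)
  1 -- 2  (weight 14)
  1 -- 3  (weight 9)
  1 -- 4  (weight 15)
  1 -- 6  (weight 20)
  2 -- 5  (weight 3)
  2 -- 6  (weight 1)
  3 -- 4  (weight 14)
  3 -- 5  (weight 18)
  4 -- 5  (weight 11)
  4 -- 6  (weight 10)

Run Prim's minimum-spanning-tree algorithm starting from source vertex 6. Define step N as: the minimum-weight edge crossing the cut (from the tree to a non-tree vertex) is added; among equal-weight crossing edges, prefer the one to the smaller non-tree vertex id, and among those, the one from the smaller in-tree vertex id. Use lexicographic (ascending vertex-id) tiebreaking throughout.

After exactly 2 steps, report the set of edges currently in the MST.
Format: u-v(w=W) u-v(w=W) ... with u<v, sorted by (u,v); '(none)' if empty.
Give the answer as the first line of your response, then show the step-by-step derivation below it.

2-5(w=3) 2-6(w=1)

step 1: add edge 2-6 (w=1); MST = {2-6(w=1)}
step 2: add edge 2-5 (w=3); MST = {2-5(w=3) 2-6(w=1)}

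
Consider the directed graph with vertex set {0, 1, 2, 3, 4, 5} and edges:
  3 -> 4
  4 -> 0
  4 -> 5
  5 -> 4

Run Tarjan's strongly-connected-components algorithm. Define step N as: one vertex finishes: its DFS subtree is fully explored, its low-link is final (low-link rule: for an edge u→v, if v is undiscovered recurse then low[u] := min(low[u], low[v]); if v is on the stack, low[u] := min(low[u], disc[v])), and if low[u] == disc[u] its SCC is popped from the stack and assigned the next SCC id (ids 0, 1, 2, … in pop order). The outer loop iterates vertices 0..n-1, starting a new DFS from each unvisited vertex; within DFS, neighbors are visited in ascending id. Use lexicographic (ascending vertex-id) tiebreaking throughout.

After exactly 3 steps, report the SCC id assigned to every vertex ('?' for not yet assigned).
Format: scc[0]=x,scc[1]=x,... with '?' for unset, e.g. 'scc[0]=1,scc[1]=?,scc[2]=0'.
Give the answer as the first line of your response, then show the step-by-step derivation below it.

scc[0]=0,scc[1]=1,scc[2]=2,scc[3]=?,scc[4]=?,scc[5]=?

step 1: low=(low[0]=0,low[1]=?,low[2]=?,low[3]=?,low[4]=?,low[5]=?); scc=(scc[0]=0,scc[1]=?,scc[2]=?,scc[3]=?,scc[4]=?,scc[5]=?)
step 2: low=(low[0]=0,low[1]=1,low[2]=?,low[3]=?,low[4]=?,low[5]=?); scc=(scc[0]=0,scc[1]=1,scc[2]=?,scc[3]=?,scc[4]=?,scc[5]=?)
step 3: low=(low[0]=0,low[1]=1,low[2]=2,low[3]=?,low[4]=?,low[5]=?); scc=(scc[0]=0,scc[1]=1,scc[2]=2,scc[3]=?,scc[4]=?,scc[5]=?)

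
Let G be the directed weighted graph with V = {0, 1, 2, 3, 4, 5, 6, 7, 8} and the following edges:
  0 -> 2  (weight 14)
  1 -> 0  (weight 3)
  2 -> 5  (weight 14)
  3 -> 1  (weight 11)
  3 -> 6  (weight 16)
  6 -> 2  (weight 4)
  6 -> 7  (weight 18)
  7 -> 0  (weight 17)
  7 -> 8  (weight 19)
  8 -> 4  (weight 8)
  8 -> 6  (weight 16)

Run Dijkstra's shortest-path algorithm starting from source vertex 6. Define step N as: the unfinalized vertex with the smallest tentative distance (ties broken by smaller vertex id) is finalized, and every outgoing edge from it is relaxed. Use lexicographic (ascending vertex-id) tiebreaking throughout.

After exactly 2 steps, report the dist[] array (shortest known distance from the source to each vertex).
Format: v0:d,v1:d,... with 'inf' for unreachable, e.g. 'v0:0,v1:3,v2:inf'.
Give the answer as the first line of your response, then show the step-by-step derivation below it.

v0:inf,v1:inf,v2:4,v3:inf,v4:inf,v5:18,v6:0,v7:18,v8:inf

step 1: dist = v0:inf,v1:inf,v2:4,v3:inf,v4:inf,v5:inf,v6:0,v7:18,v8:inf
step 2: dist = v0:inf,v1:inf,v2:4,v3:inf,v4:inf,v5:18,v6:0,v7:18,v8:inf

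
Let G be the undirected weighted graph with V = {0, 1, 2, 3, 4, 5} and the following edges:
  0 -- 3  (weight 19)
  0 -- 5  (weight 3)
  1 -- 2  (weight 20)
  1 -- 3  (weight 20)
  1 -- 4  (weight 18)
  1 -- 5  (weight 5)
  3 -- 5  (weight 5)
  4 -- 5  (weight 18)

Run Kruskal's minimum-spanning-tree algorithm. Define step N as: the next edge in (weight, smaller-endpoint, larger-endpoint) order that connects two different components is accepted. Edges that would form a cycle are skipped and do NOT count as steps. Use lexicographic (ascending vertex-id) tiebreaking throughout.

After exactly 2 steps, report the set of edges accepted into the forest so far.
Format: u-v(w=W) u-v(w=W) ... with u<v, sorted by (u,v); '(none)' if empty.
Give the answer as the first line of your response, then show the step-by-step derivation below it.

0-5(w=3) 1-5(w=5)

step 1: add edge 0-5 (w=3); MST = {0-5(w=3)}
step 2: add edge 1-5 (w=5); MST = {0-5(w=3) 1-5(w=5)}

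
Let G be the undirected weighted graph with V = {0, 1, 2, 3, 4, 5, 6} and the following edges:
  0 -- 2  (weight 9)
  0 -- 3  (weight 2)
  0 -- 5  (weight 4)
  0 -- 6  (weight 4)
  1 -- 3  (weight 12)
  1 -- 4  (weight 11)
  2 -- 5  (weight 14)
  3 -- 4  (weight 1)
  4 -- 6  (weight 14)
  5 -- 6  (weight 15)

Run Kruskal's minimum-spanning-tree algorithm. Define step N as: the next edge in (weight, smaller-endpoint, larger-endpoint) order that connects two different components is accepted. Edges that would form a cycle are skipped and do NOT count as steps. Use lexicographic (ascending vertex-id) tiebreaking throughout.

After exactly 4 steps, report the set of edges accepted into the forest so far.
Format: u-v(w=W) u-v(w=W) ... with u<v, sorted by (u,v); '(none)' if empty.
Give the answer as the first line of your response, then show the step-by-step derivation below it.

0-3(w=2) 0-5(w=4) 0-6(w=4) 3-4(w=1)

step 1: add edge 3-4 (w=1); MST = {3-4(w=1)}
step 2: add edge 0-3 (w=2); MST = {0-3(w=2) 3-4(w=1)}
step 3: add edge 0-5 (w=4); MST = {0-3(w=2) 0-5(w=4) 3-4(w=1)}
step 4: add edge 0-6 (w=4); MST = {0-3(w=2) 0-5(w=4) 0-6(w=4) 3-4(w=1)}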